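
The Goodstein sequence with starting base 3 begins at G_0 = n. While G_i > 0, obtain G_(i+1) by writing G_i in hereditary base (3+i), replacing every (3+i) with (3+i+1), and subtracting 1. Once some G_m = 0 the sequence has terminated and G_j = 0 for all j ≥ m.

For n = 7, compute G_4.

9

G_0=7  [base 3] 2·3 + 1  →[3↦4]→  2·4 + 1 = 9  −1 ⇒ G_1=8
G_1=8  [base 4] 2·4  →[4↦5]→  2·5 = 10  −1 ⇒ G_2=9
G_2=9  [base 5] 5 + 4  →[5↦6]→  6 + 4 = 10  −1 ⇒ G_3=9
G_3=9  [base 6] 6 + 3  →[6↦7]→  7 + 3 = 10  −1 ⇒ G_4=9
G_4=9  [base 7] 7 + 2  →[7↦8]→  8 + 2 = 10  −1 ⇒ G_5=9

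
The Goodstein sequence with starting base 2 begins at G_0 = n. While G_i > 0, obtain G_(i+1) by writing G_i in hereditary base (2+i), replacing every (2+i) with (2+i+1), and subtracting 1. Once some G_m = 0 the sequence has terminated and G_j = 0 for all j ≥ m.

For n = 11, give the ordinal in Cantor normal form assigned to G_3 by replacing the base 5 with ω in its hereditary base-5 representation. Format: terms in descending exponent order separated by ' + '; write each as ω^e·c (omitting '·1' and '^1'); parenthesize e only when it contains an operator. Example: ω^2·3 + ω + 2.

base 2: 11 = 2^(2 + 1) + 2 + 1; at 3: 3^(3 + 1) + 3 + 1 = 85; next = 84
base 3: 84 = 3^(3 + 1) + 3; at 4: 4^(4 + 1) + 4 = 1028; next = 1027
base 4: 1027 = 4^(4 + 1) + 3; at 5: 5^(5 + 1) + 3 = 15628; next = 15627
base 5: 15627 = 5^(5 + 1) + 2; at 6: 6^(6 + 1) + 2 = 279938; next = 279937

ω^(ω + 1) + 2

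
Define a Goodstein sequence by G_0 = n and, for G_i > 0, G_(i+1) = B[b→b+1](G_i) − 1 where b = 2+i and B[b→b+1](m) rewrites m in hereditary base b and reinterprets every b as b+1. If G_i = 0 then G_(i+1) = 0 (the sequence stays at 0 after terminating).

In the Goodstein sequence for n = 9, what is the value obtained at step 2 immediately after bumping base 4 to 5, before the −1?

9 —HB2→ 2^(2 + 1) + 1 —bump→ 3^(3 + 1) + 1 = 82 —(−1)→ 81
81 —HB3→ 3^(3 + 1) —bump→ 4^(4 + 1) = 1024 —(−1)→ 1023
1023 —HB4→ 3·4^4 + 3·4^3 + 3·4^2 + 3·4 + 3 —bump→ 3·5^5 + 3·5^3 + 3·5^2 + 3·5 + 3 = 9843 —(−1)→ 9842

9843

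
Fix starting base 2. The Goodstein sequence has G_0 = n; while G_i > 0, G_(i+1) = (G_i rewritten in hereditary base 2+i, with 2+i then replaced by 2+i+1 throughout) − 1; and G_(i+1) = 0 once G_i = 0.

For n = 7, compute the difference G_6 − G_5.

15953672

(0) 7|_2 = 2^2 + 2 + 1 ↦ 3^3 + 3 + 1|_3 = 31 ⇒ 30
(1) 30|_3 = 3^3 + 3 ↦ 4^4 + 4|_4 = 260 ⇒ 259
(2) 259|_4 = 4^4 + 3 ↦ 5^5 + 3|_5 = 3128 ⇒ 3127
(3) 3127|_5 = 5^5 + 2 ↦ 6^6 + 2|_6 = 46658 ⇒ 46657
(4) 46657|_6 = 6^6 + 1 ↦ 7^7 + 1|_7 = 823544 ⇒ 823543
(5) 823543|_7 = 7^7 ↦ 8^8|_8 = 16777216 ⇒ 16777215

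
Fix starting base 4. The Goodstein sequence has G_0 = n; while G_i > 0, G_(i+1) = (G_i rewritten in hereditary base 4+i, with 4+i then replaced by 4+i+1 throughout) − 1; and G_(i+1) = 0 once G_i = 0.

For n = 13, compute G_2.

i=0: 13 = 3·4 + 1 (b=4); 4→5: 3·5 + 1 = 16; 16−1 = 15
i=1: 15 = 3·5 (b=5); 5→6: 3·6 = 18; 18−1 = 17
i=2: 17 = 2·6 + 5 (b=6); 6→7: 2·7 + 5 = 19; 19−1 = 18

17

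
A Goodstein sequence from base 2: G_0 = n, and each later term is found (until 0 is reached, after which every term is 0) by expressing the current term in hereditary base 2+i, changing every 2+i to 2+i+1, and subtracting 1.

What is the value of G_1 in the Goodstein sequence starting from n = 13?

base 2: 13 = 2^(2 + 1) + 2^2 + 1; at 3: 3^(3 + 1) + 3^3 + 1 = 109; next = 108
base 3: 108 = 3^(3 + 1) + 3^3; at 4: 4^(4 + 1) + 4^4 = 1280; next = 1279

108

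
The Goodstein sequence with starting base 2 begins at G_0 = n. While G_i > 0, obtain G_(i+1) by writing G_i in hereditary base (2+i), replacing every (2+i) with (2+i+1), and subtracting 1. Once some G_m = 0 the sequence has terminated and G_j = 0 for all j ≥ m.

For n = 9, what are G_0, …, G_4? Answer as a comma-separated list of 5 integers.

i=0: 9 = 2^(2 + 1) + 1 (b=2); 2→3: 3^(3 + 1) + 1 = 82; 82−1 = 81
i=1: 81 = 3^(3 + 1) (b=3); 3→4: 4^(4 + 1) = 1024; 1024−1 = 1023
i=2: 1023 = 3·4^4 + 3·4^3 + 3·4^2 + 3·4 + 3 (b=4); 4→5: 3·5^5 + 3·5^3 + 3·5^2 + 3·5 + 3 = 9843; 9843−1 = 9842
i=3: 9842 = 3·5^5 + 3·5^3 + 3·5^2 + 3·5 + 2 (b=5); 5→6: 3·6^6 + 3·6^3 + 3·6^2 + 3·6 + 2 = 140744; 140744−1 = 140743

9, 81, 1023, 9842, 140743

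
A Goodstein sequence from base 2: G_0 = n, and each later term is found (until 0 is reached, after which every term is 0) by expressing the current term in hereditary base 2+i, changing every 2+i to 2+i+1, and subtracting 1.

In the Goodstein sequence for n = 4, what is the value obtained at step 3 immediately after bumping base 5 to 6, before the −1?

4 —HB2→ 2^2 —bump→ 3^3 = 27 —(−1)→ 26
26 —HB3→ 2·3^2 + 2·3 + 2 —bump→ 2·4^2 + 2·4 + 2 = 42 —(−1)→ 41
41 —HB4→ 2·4^2 + 2·4 + 1 —bump→ 2·5^2 + 2·5 + 1 = 61 —(−1)→ 60
60 —HB5→ 2·5^2 + 2·5 —bump→ 2·6^2 + 2·6 = 84 —(−1)→ 83

84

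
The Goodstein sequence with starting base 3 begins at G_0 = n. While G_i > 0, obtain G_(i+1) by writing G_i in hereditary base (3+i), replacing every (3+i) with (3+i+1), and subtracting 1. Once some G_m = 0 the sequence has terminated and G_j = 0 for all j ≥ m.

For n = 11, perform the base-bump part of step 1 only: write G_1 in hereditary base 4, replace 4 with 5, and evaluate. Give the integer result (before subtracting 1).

26

11 —HB3→ 3^2 + 2 —bump→ 4^2 + 2 = 18 —(−1)→ 17
17 —HB4→ 4^2 + 1 —bump→ 5^2 + 1 = 26 —(−1)→ 25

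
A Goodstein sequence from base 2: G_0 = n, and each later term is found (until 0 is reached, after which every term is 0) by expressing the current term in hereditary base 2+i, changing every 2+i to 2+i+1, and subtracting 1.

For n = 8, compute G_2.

553

G_0 = 8. HB_2(8) = 2^(2 + 1). Bump = 81. G_1 = 80.
G_1 = 80. HB_3(80) = 2·3^3 + 2·3^2 + 2·3 + 2. Bump = 554. G_2 = 553.
G_2 = 553. HB_4(553) = 2·4^4 + 2·4^2 + 2·4 + 1. Bump = 6311. G_3 = 6310.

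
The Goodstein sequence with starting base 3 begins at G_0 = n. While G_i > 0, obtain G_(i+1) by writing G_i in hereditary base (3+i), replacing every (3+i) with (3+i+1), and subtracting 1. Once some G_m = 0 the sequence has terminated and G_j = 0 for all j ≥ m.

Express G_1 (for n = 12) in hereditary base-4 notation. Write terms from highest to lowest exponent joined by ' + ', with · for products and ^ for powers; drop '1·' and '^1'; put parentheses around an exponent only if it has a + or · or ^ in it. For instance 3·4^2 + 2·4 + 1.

4^2 + 3

G_0 = 12. HB_3(12) = 3^2 + 3. Bump = 20. G_1 = 19.
G_1 = 19. HB_4(19) = 4^2 + 3. Bump = 28. G_2 = 27.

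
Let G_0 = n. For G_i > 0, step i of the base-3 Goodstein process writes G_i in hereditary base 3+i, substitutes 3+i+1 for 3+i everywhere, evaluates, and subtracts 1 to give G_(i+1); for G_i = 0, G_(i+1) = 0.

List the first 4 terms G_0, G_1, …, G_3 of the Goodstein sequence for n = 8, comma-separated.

step 0: 8 = 2·3 + 2; sub 4 for 3: 2·4 + 2; = 10; G_1 = 10−1 = 9
step 1: 9 = 2·4 + 1; sub 5 for 4: 2·5 + 1; = 11; G_2 = 11−1 = 10
step 2: 10 = 2·5; sub 6 for 5: 2·6; = 12; G_3 = 12−1 = 11

8, 9, 10, 11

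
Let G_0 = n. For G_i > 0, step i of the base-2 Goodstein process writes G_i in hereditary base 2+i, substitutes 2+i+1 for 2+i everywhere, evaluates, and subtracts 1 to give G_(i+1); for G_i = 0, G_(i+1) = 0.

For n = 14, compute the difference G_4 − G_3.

G_0 = 14. HB_2(14) = 2^(2 + 1) + 2^2 + 2. Bump = 111. G_1 = 110.
G_1 = 110. HB_3(110) = 3^(3 + 1) + 3^3 + 2. Bump = 1282. G_2 = 1281.
G_2 = 1281. HB_4(1281) = 4^(4 + 1) + 4^4 + 1. Bump = 18751. G_3 = 18750.
G_3 = 18750. HB_5(18750) = 5^(5 + 1) + 5^5. Bump = 326592. G_4 = 326591.

307841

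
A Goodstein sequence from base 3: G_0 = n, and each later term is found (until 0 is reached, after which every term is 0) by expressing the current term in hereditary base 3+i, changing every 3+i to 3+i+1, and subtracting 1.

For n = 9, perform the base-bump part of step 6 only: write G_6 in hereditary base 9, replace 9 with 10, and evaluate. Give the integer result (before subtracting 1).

G_0=9  [base 3] 3^2  →[3↦4]→  4^2 = 16  −1 ⇒ G_1=15
G_1=15  [base 4] 3·4 + 3  →[4↦5]→  3·5 + 3 = 18  −1 ⇒ G_2=17
G_2=17  [base 5] 3·5 + 2  →[5↦6]→  3·6 + 2 = 20  −1 ⇒ G_3=19
G_3=19  [base 6] 3·6 + 1  →[6↦7]→  3·7 + 1 = 22  −1 ⇒ G_4=21
G_4=21  [base 7] 3·7  →[7↦8]→  3·8 = 24  −1 ⇒ G_5=23
G_5=23  [base 8] 2·8 + 7  →[8↦9]→  2·9 + 7 = 25  −1 ⇒ G_6=24
G_6=24  [base 9] 2·9 + 6  →[9↦10]→  2·10 + 6 = 26  −1 ⇒ G_7=25

26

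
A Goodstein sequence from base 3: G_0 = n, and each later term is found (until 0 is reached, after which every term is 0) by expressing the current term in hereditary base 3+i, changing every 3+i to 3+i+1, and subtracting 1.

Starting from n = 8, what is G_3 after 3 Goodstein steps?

11

G_0=8  [base 3] 2·3 + 2  →[3↦4]→  2·4 + 2 = 10  −1 ⇒ G_1=9
G_1=9  [base 4] 2·4 + 1  →[4↦5]→  2·5 + 1 = 11  −1 ⇒ G_2=10
G_2=10  [base 5] 2·5  →[5↦6]→  2·6 = 12  −1 ⇒ G_3=11
G_3=11  [base 6] 6 + 5  →[6↦7]→  7 + 5 = 12  −1 ⇒ G_4=11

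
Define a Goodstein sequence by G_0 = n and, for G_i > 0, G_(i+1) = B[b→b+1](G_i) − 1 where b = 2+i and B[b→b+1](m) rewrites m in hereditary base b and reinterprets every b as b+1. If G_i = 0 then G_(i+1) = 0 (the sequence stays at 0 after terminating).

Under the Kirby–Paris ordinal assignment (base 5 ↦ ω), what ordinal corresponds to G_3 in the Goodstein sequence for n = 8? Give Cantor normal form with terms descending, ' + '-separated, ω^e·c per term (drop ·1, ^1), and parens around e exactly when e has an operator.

ω^ω·2 + ω^2·2 + ω·2

(0) 8|_2 = 2^(2 + 1) ↦ 3^(3 + 1)|_3 = 81 ⇒ 80
(1) 80|_3 = 2·3^3 + 2·3^2 + 2·3 + 2 ↦ 2·4^4 + 2·4^2 + 2·4 + 2|_4 = 554 ⇒ 553
(2) 553|_4 = 2·4^4 + 2·4^2 + 2·4 + 1 ↦ 2·5^5 + 2·5^2 + 2·5 + 1|_5 = 6311 ⇒ 6310
(3) 6310|_5 = 2·5^5 + 2·5^2 + 2·5 ↦ 2·6^6 + 2·6^2 + 2·6|_6 = 93396 ⇒ 93395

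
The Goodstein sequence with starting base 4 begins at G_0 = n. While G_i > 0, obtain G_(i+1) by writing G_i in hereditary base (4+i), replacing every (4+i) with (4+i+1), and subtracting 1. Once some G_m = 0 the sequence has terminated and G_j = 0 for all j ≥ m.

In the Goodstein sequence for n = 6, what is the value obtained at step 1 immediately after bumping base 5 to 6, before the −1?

i=0: 6 = 4 + 2 (b=4); 4→5: 5 + 2 = 7; 7−1 = 6
i=1: 6 = 5 + 1 (b=5); 5→6: 6 + 1 = 7; 7−1 = 6

7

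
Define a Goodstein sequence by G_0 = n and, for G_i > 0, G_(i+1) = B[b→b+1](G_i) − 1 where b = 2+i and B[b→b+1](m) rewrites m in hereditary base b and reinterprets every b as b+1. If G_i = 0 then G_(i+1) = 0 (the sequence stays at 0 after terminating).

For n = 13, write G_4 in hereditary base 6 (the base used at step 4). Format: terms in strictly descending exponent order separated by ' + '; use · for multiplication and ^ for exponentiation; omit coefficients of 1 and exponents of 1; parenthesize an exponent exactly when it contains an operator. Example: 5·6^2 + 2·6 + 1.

6^(6 + 1) + 3·6^3 + 3·6^2 + 3·6 + 1

[0] 13 ≡ 2^(2 + 1) + 2^2 + 1 (base 2). Lift 3: 109. −1: 108.
[1] 108 ≡ 3^(3 + 1) + 3^3 (base 3). Lift 4: 1280. −1: 1279.
[2] 1279 ≡ 4^(4 + 1) + 3·4^3 + 3·4^2 + 3·4 + 3 (base 4). Lift 5: 16093. −1: 16092.
[3] 16092 ≡ 5^(5 + 1) + 3·5^3 + 3·5^2 + 3·5 + 2 (base 5). Lift 6: 280712. −1: 280711.
[4] 280711 ≡ 6^(6 + 1) + 3·6^3 + 3·6^2 + 3·6 + 1 (base 6). Lift 7: 5765999. −1: 5765998.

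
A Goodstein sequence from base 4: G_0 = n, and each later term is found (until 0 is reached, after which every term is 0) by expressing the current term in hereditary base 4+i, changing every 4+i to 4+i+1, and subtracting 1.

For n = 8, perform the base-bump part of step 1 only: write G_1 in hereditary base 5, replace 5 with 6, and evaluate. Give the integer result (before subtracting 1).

G_0=8  [base 4] 2·4  →[4↦5]→  2·5 = 10  −1 ⇒ G_1=9
G_1=9  [base 5] 5 + 4  →[5↦6]→  6 + 4 = 10  −1 ⇒ G_2=9

10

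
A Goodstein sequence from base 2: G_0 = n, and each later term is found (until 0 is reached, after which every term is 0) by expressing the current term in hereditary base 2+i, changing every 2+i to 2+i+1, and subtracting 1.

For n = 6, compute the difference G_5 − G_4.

base 2: 6 = 2^2 + 2; at 3: 3^3 + 3 = 30; next = 29
base 3: 29 = 3^3 + 2; at 4: 4^4 + 2 = 258; next = 257
base 4: 257 = 4^4 + 1; at 5: 5^5 + 1 = 3126; next = 3125
base 5: 3125 = 5^5; at 6: 6^6 = 46656; next = 46655
base 6: 46655 = 5·6^5 + 5·6^4 + 5·6^3 + 5·6^2 + 5·6 + 5; at 7: 5·7^5 + 5·7^4 + 5·7^3 + 5·7^2 + 5·7 + 5 = 98040; next = 98039

51384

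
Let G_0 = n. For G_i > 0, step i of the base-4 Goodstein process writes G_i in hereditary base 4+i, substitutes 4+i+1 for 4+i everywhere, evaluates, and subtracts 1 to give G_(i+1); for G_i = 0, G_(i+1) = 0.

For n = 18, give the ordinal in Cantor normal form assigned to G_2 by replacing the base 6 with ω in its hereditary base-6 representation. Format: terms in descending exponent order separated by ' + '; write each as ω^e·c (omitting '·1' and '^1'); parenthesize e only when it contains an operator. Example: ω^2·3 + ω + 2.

ω^2

step 0: 18 = 4^2 + 2; sub 5 for 4: 5^2 + 2; = 27; G_1 = 27−1 = 26
step 1: 26 = 5^2 + 1; sub 6 for 5: 6^2 + 1; = 37; G_2 = 37−1 = 36
step 2: 36 = 6^2; sub 7 for 6: 7^2; = 49; G_3 = 49−1 = 48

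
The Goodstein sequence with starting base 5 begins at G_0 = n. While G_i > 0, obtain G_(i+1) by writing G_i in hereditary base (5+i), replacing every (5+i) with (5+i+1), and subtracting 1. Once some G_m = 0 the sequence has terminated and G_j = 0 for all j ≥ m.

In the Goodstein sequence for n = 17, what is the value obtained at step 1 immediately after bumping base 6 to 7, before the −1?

G_0=17  [base 5] 3·5 + 2  →[5↦6]→  3·6 + 2 = 20  −1 ⇒ G_1=19
G_1=19  [base 6] 3·6 + 1  →[6↦7]→  3·7 + 1 = 22  −1 ⇒ G_2=21

22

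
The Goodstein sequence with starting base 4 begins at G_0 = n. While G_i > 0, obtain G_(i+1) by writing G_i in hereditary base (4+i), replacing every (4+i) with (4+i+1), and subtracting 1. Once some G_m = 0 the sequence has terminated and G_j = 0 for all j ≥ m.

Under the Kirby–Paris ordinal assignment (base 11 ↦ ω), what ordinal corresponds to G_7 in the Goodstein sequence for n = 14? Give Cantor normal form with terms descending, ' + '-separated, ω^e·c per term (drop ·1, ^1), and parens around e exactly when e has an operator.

ω·2 + 2

G_0 = 14. HB_4(14) = 3·4 + 2. Bump = 17. G_1 = 16.
G_1 = 16. HB_5(16) = 3·5 + 1. Bump = 19. G_2 = 18.
G_2 = 18. HB_6(18) = 3·6. Bump = 21. G_3 = 20.
G_3 = 20. HB_7(20) = 2·7 + 6. Bump = 22. G_4 = 21.
G_4 = 21. HB_8(21) = 2·8 + 5. Bump = 23. G_5 = 22.
G_5 = 22. HB_9(22) = 2·9 + 4. Bump = 24. G_6 = 23.
G_6 = 23. HB_10(23) = 2·10 + 3. Bump = 25. G_7 = 24.
G_7 = 24. HB_11(24) = 2·11 + 2. Bump = 26. G_8 = 25.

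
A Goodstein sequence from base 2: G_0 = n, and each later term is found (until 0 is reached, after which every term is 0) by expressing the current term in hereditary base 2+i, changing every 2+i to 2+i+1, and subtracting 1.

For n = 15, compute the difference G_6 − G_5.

144406599

[0] 15 ≡ 2^(2 + 1) + 2^2 + 2 + 1 (base 2). Lift 3: 112. −1: 111.
[1] 111 ≡ 3^(3 + 1) + 3^3 + 3 (base 3). Lift 4: 1284. −1: 1283.
[2] 1283 ≡ 4^(4 + 1) + 4^4 + 3 (base 4). Lift 5: 18753. −1: 18752.
[3] 18752 ≡ 5^(5 + 1) + 5^5 + 2 (base 5). Lift 6: 326594. −1: 326593.
[4] 326593 ≡ 6^(6 + 1) + 6^6 + 1 (base 6). Lift 7: 6588345. −1: 6588344.
[5] 6588344 ≡ 7^(7 + 1) + 7^7 (base 7). Lift 8: 150994944. −1: 150994943.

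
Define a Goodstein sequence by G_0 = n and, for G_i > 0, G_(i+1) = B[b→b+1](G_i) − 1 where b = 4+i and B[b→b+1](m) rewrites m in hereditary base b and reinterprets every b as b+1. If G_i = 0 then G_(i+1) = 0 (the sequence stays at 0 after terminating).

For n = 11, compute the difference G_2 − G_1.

G_0 = 11. HB_4(11) = 2·4 + 3. Bump = 13. G_1 = 12.
G_1 = 12. HB_5(12) = 2·5 + 2. Bump = 14. G_2 = 13.

1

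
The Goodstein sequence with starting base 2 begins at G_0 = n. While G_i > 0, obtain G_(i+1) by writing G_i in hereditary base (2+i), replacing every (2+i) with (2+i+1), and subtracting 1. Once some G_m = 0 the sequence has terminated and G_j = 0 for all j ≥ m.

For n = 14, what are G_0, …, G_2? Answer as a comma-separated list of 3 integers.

14, 110, 1281

14 —HB2→ 2^(2 + 1) + 2^2 + 2 —bump→ 3^(3 + 1) + 3^3 + 3 = 111 —(−1)→ 110
110 —HB3→ 3^(3 + 1) + 3^3 + 2 —bump→ 4^(4 + 1) + 4^4 + 2 = 1282 —(−1)→ 1281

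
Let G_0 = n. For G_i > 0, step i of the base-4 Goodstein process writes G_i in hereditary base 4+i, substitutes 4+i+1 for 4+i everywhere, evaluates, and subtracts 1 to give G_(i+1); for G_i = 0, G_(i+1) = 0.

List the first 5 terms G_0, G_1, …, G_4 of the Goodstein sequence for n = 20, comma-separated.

20, 29, 39, 51, 65

step 0: 20 = 4^2 + 4; sub 5 for 4: 5^2 + 5; = 30; G_1 = 30−1 = 29
step 1: 29 = 5^2 + 4; sub 6 for 5: 6^2 + 4; = 40; G_2 = 40−1 = 39
step 2: 39 = 6^2 + 3; sub 7 for 6: 7^2 + 3; = 52; G_3 = 52−1 = 51
step 3: 51 = 7^2 + 2; sub 8 for 7: 8^2 + 2; = 66; G_4 = 66−1 = 65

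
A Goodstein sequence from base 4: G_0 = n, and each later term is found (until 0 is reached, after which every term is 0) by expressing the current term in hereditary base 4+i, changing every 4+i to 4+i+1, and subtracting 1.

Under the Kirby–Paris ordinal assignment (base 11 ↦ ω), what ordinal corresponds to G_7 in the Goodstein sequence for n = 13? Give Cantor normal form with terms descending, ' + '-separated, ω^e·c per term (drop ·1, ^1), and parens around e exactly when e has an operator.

ω·2

G_0=13  [base 4] 3·4 + 1  →[4↦5]→  3·5 + 1 = 16  −1 ⇒ G_1=15
G_1=15  [base 5] 3·5  →[5↦6]→  3·6 = 18  −1 ⇒ G_2=17
G_2=17  [base 6] 2·6 + 5  →[6↦7]→  2·7 + 5 = 19  −1 ⇒ G_3=18
G_3=18  [base 7] 2·7 + 4  →[7↦8]→  2·8 + 4 = 20  −1 ⇒ G_4=19
G_4=19  [base 8] 2·8 + 3  →[8↦9]→  2·9 + 3 = 21  −1 ⇒ G_5=20
G_5=20  [base 9] 2·9 + 2  →[9↦10]→  2·10 + 2 = 22  −1 ⇒ G_6=21
G_6=21  [base 10] 2·10 + 1  →[10↦11]→  2·11 + 1 = 23  −1 ⇒ G_7=22
G_7=22  [base 11] 2·11  →[11↦12]→  2·12 = 24  −1 ⇒ G_8=23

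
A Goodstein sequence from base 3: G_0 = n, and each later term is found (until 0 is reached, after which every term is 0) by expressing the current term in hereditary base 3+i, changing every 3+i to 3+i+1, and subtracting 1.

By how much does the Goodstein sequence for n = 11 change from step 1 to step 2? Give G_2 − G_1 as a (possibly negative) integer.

step 0: 11 = 3^2 + 2; sub 4 for 3: 4^2 + 2; = 18; G_1 = 18−1 = 17
step 1: 17 = 4^2 + 1; sub 5 for 4: 5^2 + 1; = 26; G_2 = 26−1 = 25

8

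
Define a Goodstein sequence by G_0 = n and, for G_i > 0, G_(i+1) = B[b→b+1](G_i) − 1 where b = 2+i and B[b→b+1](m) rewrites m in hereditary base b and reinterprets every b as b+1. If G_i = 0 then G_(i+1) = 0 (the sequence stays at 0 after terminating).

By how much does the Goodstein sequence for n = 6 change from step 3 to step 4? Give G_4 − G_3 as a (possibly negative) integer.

43530

(0) 6|_2 = 2^2 + 2 ↦ 3^3 + 3|_3 = 30 ⇒ 29
(1) 29|_3 = 3^3 + 2 ↦ 4^4 + 2|_4 = 258 ⇒ 257
(2) 257|_4 = 4^4 + 1 ↦ 5^5 + 1|_5 = 3126 ⇒ 3125
(3) 3125|_5 = 5^5 ↦ 6^6|_6 = 46656 ⇒ 46655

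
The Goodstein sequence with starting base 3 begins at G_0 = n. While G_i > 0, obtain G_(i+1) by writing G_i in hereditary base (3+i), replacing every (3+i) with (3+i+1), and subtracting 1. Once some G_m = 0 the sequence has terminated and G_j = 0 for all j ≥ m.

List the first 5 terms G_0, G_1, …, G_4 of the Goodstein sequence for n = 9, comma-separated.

9, 15, 17, 19, 21

[0] 9 ≡ 3^2 (base 3). Lift 4: 16. −1: 15.
[1] 15 ≡ 3·4 + 3 (base 4). Lift 5: 18. −1: 17.
[2] 17 ≡ 3·5 + 2 (base 5). Lift 6: 20. −1: 19.
[3] 19 ≡ 3·6 + 1 (base 6). Lift 7: 22. −1: 21.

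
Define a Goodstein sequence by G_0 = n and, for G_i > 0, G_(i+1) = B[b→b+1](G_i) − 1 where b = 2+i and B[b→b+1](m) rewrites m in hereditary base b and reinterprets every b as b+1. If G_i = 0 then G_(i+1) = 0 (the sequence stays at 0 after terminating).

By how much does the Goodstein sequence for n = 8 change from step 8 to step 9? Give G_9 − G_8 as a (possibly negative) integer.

8 —HB2→ 2^(2 + 1) —bump→ 3^(3 + 1) = 81 —(−1)→ 80
80 —HB3→ 2·3^3 + 2·3^2 + 2·3 + 2 —bump→ 2·4^4 + 2·4^2 + 2·4 + 2 = 554 —(−1)→ 553
553 —HB4→ 2·4^4 + 2·4^2 + 2·4 + 1 —bump→ 2·5^5 + 2·5^2 + 2·5 + 1 = 6311 —(−1)→ 6310
6310 —HB5→ 2·5^5 + 2·5^2 + 2·5 —bump→ 2·6^6 + 2·6^2 + 2·6 = 93396 —(−1)→ 93395
93395 —HB6→ 2·6^6 + 2·6^2 + 6 + 5 —bump→ 2·7^7 + 2·7^2 + 7 + 5 = 1647196 —(−1)→ 1647195
1647195 —HB7→ 2·7^7 + 2·7^2 + 7 + 4 —bump→ 2·8^8 + 2·8^2 + 8 + 4 = 33554572 —(−1)→ 33554571
33554571 —HB8→ 2·8^8 + 2·8^2 + 8 + 3 —bump→ 2·9^9 + 2·9^2 + 9 + 3 = 774841152 —(−1)→ 774841151
774841151 —HB9→ 2·9^9 + 2·9^2 + 9 + 2 —bump→ 2·10^10 + 2·10^2 + 10 + 2 = 20000000212 —(−1)→ 20000000211
20000000211 —HB10→ 2·10^10 + 2·10^2 + 10 + 1 —bump→ 2·11^11 + 2·11^2 + 11 + 1 = 570623341476 —(−1)→ 570623341475

550623341264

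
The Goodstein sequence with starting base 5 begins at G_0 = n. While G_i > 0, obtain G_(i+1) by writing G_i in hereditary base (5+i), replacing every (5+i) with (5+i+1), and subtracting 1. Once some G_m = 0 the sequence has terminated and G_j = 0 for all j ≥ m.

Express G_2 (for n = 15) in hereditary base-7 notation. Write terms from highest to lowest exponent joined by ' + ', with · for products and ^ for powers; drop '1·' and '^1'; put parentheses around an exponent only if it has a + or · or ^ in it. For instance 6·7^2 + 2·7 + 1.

G_0 = 15. HB_5(15) = 3·5. Bump = 18. G_1 = 17.
G_1 = 17. HB_6(17) = 2·6 + 5. Bump = 19. G_2 = 18.
G_2 = 18. HB_7(18) = 2·7 + 4. Bump = 20. G_3 = 19.

2·7 + 4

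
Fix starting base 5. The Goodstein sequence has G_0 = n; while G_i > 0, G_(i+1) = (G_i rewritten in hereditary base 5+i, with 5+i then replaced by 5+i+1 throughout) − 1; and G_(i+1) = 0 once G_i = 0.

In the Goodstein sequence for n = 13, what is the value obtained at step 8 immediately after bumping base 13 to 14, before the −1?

[0] 13 ≡ 2·5 + 3 (base 5). Lift 6: 15. −1: 14.
[1] 14 ≡ 2·6 + 2 (base 6). Lift 7: 16. −1: 15.
[2] 15 ≡ 2·7 + 1 (base 7). Lift 8: 17. −1: 16.
[3] 16 ≡ 2·8 (base 8). Lift 9: 18. −1: 17.
[4] 17 ≡ 9 + 8 (base 9). Lift 10: 18. −1: 17.
[5] 17 ≡ 10 + 7 (base 10). Lift 11: 18. −1: 17.
[6] 17 ≡ 11 + 6 (base 11). Lift 12: 18. −1: 17.
[7] 17 ≡ 12 + 5 (base 12). Lift 13: 18. −1: 17.
[8] 17 ≡ 13 + 4 (base 13). Lift 14: 18. −1: 17.

18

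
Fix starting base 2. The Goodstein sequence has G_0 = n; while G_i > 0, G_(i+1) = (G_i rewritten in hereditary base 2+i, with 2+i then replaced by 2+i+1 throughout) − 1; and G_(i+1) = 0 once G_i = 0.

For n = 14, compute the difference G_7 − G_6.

[0] 14 ≡ 2^(2 + 1) + 2^2 + 2 (base 2). Lift 3: 111. −1: 110.
[1] 110 ≡ 3^(3 + 1) + 3^3 + 2 (base 3). Lift 4: 1282. −1: 1281.
[2] 1281 ≡ 4^(4 + 1) + 4^4 + 1 (base 4). Lift 5: 18751. −1: 18750.
[3] 18750 ≡ 5^(5 + 1) + 5^5 (base 5). Lift 6: 326592. −1: 326591.
[4] 326591 ≡ 6^(6 + 1) + 5·6^5 + 5·6^4 + 5·6^3 + 5·6^2 + 5·6 + 5 (base 6). Lift 7: 5862841. −1: 5862840.
[5] 5862840 ≡ 7^(7 + 1) + 5·7^5 + 5·7^4 + 5·7^3 + 5·7^2 + 5·7 + 4 (base 7). Lift 8: 134404972. −1: 134404971.
[6] 134404971 ≡ 8^(8 + 1) + 5·8^5 + 5·8^4 + 5·8^3 + 5·8^2 + 5·8 + 3 (base 8). Lift 9: 3487116549. −1: 3487116548.

3352711577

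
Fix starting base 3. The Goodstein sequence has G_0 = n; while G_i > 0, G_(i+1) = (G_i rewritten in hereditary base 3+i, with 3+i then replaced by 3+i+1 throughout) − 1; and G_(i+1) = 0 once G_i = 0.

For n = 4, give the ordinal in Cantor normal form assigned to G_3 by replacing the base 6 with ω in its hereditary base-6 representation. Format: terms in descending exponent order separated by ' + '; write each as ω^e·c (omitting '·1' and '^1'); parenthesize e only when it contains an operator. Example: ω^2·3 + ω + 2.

base 3: 4 = 3 + 1; at 4: 4 + 1 = 5; next = 4
base 4: 4 = 4; at 5: 5 = 5; next = 4
base 5: 4 = 4; at 6: 4 = 4; next = 3
base 6: 3 = 3; at 7: 3 = 3; next = 2

3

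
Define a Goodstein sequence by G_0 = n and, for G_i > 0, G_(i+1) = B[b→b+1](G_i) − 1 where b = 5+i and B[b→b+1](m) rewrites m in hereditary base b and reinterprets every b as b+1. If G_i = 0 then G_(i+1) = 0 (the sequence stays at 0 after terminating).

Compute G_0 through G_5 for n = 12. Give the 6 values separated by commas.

i=0: 12 = 2·5 + 2 (b=5); 5→6: 2·6 + 2 = 14; 14−1 = 13
i=1: 13 = 2·6 + 1 (b=6); 6→7: 2·7 + 1 = 15; 15−1 = 14
i=2: 14 = 2·7 (b=7); 7→8: 2·8 = 16; 16−1 = 15
i=3: 15 = 8 + 7 (b=8); 8→9: 9 + 7 = 16; 16−1 = 15
i=4: 15 = 9 + 6 (b=9); 9→10: 10 + 6 = 16; 16−1 = 15

12, 13, 14, 15, 15, 15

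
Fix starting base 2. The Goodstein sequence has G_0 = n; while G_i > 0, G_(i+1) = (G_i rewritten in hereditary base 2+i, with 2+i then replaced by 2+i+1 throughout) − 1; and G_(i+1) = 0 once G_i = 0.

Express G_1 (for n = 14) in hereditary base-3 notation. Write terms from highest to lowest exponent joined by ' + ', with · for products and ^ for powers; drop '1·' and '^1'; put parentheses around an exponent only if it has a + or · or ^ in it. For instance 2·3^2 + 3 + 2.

G_0 = 14. HB_2(14) = 2^(2 + 1) + 2^2 + 2. Bump = 111. G_1 = 110.
G_1 = 110. HB_3(110) = 3^(3 + 1) + 3^3 + 2. Bump = 1282. G_2 = 1281.

3^(3 + 1) + 3^3 + 2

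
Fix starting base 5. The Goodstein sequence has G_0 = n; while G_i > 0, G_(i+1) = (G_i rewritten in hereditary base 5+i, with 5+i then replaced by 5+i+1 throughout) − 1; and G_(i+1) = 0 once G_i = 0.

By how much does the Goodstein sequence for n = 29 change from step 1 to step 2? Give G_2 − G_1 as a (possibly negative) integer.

[0] 29 ≡ 5^2 + 4 (base 5). Lift 6: 40. −1: 39.
[1] 39 ≡ 6^2 + 3 (base 6). Lift 7: 52. −1: 51.

12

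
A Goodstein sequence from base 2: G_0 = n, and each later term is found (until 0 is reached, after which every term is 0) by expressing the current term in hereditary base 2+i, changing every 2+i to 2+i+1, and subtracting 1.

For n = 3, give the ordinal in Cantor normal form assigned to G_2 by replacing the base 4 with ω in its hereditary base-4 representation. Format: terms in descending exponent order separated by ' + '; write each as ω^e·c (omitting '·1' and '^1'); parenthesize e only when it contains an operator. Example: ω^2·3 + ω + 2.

3

[0] 3 ≡ 2 + 1 (base 2). Lift 3: 4. −1: 3.
[1] 3 ≡ 3 (base 3). Lift 4: 4. −1: 3.
[2] 3 ≡ 3 (base 4). Lift 5: 3. −1: 2.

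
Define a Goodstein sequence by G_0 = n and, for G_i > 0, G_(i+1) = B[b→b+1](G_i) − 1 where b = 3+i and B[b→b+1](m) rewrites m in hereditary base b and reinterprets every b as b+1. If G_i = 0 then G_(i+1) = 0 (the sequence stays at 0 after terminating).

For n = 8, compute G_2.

10

[0] 8 ≡ 2·3 + 2 (base 3). Lift 4: 10. −1: 9.
[1] 9 ≡ 2·4 + 1 (base 4). Lift 5: 11. −1: 10.
[2] 10 ≡ 2·5 (base 5). Lift 6: 12. −1: 11.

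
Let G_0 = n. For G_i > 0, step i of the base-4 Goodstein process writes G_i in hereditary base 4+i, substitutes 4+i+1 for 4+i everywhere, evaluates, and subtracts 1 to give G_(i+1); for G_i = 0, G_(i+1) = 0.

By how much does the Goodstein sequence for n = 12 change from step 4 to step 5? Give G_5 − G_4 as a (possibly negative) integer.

[0] 12 ≡ 3·4 (base 4). Lift 5: 15. −1: 14.
[1] 14 ≡ 2·5 + 4 (base 5). Lift 6: 16. −1: 15.
[2] 15 ≡ 2·6 + 3 (base 6). Lift 7: 17. −1: 16.
[3] 16 ≡ 2·7 + 2 (base 7). Lift 8: 18. −1: 17.
[4] 17 ≡ 2·8 + 1 (base 8). Lift 9: 19. −1: 18.

1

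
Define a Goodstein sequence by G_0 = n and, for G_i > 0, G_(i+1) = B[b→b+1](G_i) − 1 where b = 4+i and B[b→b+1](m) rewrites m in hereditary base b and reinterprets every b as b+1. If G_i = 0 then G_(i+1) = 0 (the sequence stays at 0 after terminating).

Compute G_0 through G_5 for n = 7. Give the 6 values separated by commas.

step 0: 7 = 4 + 3; sub 5 for 4: 5 + 3; = 8; G_1 = 8−1 = 7
step 1: 7 = 5 + 2; sub 6 for 5: 6 + 2; = 8; G_2 = 8−1 = 7
step 2: 7 = 6 + 1; sub 7 for 6: 7 + 1; = 8; G_3 = 8−1 = 7
step 3: 7 = 7; sub 8 for 7: 8; = 8; G_4 = 8−1 = 7
step 4: 7 = 7; sub 9 for 8: 7; = 7; G_5 = 7−1 = 6

7, 7, 7, 7, 7, 6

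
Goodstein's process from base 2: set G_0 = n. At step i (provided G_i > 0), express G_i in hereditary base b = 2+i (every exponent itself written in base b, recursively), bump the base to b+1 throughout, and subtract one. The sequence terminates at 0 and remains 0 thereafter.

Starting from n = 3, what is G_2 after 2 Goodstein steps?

i=0: 3 = 2 + 1 (b=2); 2→3: 3 + 1 = 4; 4−1 = 3
i=1: 3 = 3 (b=3); 3→4: 4 = 4; 4−1 = 3

3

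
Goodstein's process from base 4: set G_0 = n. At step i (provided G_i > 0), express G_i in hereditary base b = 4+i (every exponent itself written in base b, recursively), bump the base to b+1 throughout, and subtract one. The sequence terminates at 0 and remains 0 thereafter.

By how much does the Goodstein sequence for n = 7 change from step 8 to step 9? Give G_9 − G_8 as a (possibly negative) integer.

[0] 7 ≡ 4 + 3 (base 4). Lift 5: 8. −1: 7.
[1] 7 ≡ 5 + 2 (base 5). Lift 6: 8. −1: 7.
[2] 7 ≡ 6 + 1 (base 6). Lift 7: 8. −1: 7.
[3] 7 ≡ 7 (base 7). Lift 8: 8. −1: 7.
[4] 7 ≡ 7 (base 8). Lift 9: 7. −1: 6.
[5] 6 ≡ 6 (base 9). Lift 10: 6. −1: 5.
[6] 5 ≡ 5 (base 10). Lift 11: 5. −1: 4.
[7] 4 ≡ 4 (base 11). Lift 12: 4. −1: 3.
[8] 3 ≡ 3 (base 12). Lift 13: 3. −1: 2.

-1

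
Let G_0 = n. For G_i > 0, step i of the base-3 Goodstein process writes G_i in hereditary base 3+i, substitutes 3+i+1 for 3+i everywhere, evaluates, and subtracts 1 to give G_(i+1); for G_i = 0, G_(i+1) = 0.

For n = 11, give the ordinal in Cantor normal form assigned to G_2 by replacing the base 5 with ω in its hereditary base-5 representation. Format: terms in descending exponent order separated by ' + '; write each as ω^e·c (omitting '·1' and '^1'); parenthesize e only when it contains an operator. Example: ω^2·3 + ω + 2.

G_0 = 11. HB_3(11) = 3^2 + 2. Bump = 18. G_1 = 17.
G_1 = 17. HB_4(17) = 4^2 + 1. Bump = 26. G_2 = 25.

ω^2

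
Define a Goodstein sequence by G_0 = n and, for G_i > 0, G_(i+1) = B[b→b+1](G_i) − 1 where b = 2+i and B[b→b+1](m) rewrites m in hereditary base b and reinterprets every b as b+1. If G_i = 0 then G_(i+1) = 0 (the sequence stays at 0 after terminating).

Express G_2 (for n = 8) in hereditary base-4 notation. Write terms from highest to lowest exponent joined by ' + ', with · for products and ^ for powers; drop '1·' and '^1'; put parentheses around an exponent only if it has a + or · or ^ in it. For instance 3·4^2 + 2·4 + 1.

8 —HB2→ 2^(2 + 1) —bump→ 3^(3 + 1) = 81 —(−1)→ 80
80 —HB3→ 2·3^3 + 2·3^2 + 2·3 + 2 —bump→ 2·4^4 + 2·4^2 + 2·4 + 2 = 554 —(−1)→ 553
553 —HB4→ 2·4^4 + 2·4^2 + 2·4 + 1 —bump→ 2·5^5 + 2·5^2 + 2·5 + 1 = 6311 —(−1)→ 6310

2·4^4 + 2·4^2 + 2·4 + 1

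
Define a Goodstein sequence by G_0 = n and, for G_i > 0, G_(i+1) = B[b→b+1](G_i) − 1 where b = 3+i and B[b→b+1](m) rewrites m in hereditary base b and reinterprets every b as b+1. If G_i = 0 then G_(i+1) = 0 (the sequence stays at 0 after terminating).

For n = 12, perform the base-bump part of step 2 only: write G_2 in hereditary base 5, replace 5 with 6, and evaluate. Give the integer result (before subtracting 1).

38

[0] 12 ≡ 3^2 + 3 (base 3). Lift 4: 20. −1: 19.
[1] 19 ≡ 4^2 + 3 (base 4). Lift 5: 28. −1: 27.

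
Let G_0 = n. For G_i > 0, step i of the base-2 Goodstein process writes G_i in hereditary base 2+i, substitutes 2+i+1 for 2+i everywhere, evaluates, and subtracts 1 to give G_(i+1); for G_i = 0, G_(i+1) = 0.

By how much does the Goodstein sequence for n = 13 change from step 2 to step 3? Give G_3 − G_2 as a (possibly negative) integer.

base 2: 13 = 2^(2 + 1) + 2^2 + 1; at 3: 3^(3 + 1) + 3^3 + 1 = 109; next = 108
base 3: 108 = 3^(3 + 1) + 3^3; at 4: 4^(4 + 1) + 4^4 = 1280; next = 1279
base 4: 1279 = 4^(4 + 1) + 3·4^3 + 3·4^2 + 3·4 + 3; at 5: 5^(5 + 1) + 3·5^3 + 3·5^2 + 3·5 + 3 = 16093; next = 16092

14813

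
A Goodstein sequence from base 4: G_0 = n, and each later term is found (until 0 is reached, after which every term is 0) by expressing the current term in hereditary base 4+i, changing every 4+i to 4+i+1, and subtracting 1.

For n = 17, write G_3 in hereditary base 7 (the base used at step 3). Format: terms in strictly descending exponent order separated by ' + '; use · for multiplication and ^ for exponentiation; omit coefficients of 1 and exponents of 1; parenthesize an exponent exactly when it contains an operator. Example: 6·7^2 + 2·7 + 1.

G_0 = 17. HB_4(17) = 4^2 + 1. Bump = 26. G_1 = 25.
G_1 = 25. HB_5(25) = 5^2. Bump = 36. G_2 = 35.
G_2 = 35. HB_6(35) = 5·6 + 5. Bump = 40. G_3 = 39.
G_3 = 39. HB_7(39) = 5·7 + 4. Bump = 44. G_4 = 43.

5·7 + 4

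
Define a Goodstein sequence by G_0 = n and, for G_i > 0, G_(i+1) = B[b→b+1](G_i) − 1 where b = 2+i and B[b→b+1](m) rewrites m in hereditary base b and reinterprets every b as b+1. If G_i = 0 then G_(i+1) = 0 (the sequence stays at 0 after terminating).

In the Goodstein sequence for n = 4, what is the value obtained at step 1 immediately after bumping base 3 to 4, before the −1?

42

i=0: 4 = 2^2 (b=2); 2→3: 3^3 = 27; 27−1 = 26
i=1: 26 = 2·3^2 + 2·3 + 2 (b=3); 3→4: 2·4^2 + 2·4 + 2 = 42; 42−1 = 41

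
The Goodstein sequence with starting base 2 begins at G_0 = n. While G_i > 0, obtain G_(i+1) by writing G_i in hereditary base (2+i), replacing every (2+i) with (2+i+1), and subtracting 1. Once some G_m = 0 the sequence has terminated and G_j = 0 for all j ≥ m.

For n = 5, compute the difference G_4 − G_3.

G_0 = 5. HB_2(5) = 2^2 + 1. Bump = 28. G_1 = 27.
G_1 = 27. HB_3(27) = 3^3. Bump = 256. G_2 = 255.
G_2 = 255. HB_4(255) = 3·4^3 + 3·4^2 + 3·4 + 3. Bump = 468. G_3 = 467.
G_3 = 467. HB_5(467) = 3·5^3 + 3·5^2 + 3·5 + 2. Bump = 776. G_4 = 775.

308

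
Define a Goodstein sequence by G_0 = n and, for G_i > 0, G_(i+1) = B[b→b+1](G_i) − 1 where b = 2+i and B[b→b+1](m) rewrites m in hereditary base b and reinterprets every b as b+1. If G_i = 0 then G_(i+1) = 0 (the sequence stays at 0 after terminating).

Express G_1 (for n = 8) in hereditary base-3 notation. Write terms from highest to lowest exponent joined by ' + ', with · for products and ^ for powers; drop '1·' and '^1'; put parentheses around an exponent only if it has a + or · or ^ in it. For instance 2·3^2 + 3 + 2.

G_0=8  [base 2] 2^(2 + 1)  →[2↦3]→  3^(3 + 1) = 81  −1 ⇒ G_1=80
G_1=80  [base 3] 2·3^3 + 2·3^2 + 2·3 + 2  →[3↦4]→  2·4^4 + 2·4^2 + 2·4 + 2 = 554  −1 ⇒ G_2=553

2·3^3 + 2·3^2 + 2·3 + 2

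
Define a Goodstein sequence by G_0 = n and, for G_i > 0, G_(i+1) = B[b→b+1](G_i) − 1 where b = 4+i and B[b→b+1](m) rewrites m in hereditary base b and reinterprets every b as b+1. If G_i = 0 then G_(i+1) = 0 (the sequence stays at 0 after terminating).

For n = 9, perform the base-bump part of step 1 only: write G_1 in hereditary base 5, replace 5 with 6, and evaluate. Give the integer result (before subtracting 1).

G_0=9  [base 4] 2·4 + 1  →[4↦5]→  2·5 + 1 = 11  −1 ⇒ G_1=10
G_1=10  [base 5] 2·5  →[5↦6]→  2·6 = 12  −1 ⇒ G_2=11

12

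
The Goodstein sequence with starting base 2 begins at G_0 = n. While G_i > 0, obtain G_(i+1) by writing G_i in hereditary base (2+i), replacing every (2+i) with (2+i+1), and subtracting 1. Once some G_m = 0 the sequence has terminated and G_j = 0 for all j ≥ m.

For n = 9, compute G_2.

1023

step 0: 9 = 2^(2 + 1) + 1; sub 3 for 2: 3^(3 + 1) + 1; = 82; G_1 = 82−1 = 81
step 1: 81 = 3^(3 + 1); sub 4 for 3: 4^(4 + 1); = 1024; G_2 = 1024−1 = 1023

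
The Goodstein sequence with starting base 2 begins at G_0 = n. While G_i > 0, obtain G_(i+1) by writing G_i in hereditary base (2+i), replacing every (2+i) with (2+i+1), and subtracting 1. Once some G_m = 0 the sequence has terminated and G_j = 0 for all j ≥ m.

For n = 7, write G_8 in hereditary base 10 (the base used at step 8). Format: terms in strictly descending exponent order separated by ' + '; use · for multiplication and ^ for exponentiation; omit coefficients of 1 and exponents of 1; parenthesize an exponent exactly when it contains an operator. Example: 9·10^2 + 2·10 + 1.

step 0: 7 = 2^2 + 2 + 1; sub 3 for 2: 3^3 + 3 + 1; = 31; G_1 = 31−1 = 30
step 1: 30 = 3^3 + 3; sub 4 for 3: 4^4 + 4; = 260; G_2 = 260−1 = 259
step 2: 259 = 4^4 + 3; sub 5 for 4: 5^5 + 3; = 3128; G_3 = 3128−1 = 3127
step 3: 3127 = 5^5 + 2; sub 6 for 5: 6^6 + 2; = 46658; G_4 = 46658−1 = 46657
step 4: 46657 = 6^6 + 1; sub 7 for 6: 7^7 + 1; = 823544; G_5 = 823544−1 = 823543
step 5: 823543 = 7^7; sub 8 for 7: 8^8; = 16777216; G_6 = 16777216−1 = 16777215
step 6: 16777215 = 7·8^7 + 7·8^6 + 7·8^5 + 7·8^4 + 7·8^3 + 7·8^2 + 7·8 + 7; sub 9 for 8: 7·9^7 + 7·9^6 + 7·9^5 + 7·9^4 + 7·9^3 + 7·9^2 + 7·9 + 7; = 37665880; G_7 = 37665880−1 = 37665879
step 7: 37665879 = 7·9^7 + 7·9^6 + 7·9^5 + 7·9^4 + 7·9^3 + 7·9^2 + 7·9 + 6; sub 10 for 9: 7·10^7 + 7·10^6 + 7·10^5 + 7·10^4 + 7·10^3 + 7·10^2 + 7·10 + 6; = 77777776; G_8 = 77777776−1 = 77777775

7·10^7 + 7·10^6 + 7·10^5 + 7·10^4 + 7·10^3 + 7·10^2 + 7·10 + 5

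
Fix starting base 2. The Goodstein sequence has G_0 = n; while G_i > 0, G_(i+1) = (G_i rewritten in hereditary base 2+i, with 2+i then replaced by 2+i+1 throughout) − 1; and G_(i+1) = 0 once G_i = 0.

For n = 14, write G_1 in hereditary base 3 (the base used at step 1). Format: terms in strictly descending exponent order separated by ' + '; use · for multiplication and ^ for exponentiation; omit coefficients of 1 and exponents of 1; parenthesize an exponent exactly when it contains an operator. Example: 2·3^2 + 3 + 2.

(0) 14|_2 = 2^(2 + 1) + 2^2 + 2 ↦ 3^(3 + 1) + 3^3 + 3|_3 = 111 ⇒ 110
(1) 110|_3 = 3^(3 + 1) + 3^3 + 2 ↦ 4^(4 + 1) + 4^4 + 2|_4 = 1282 ⇒ 1281

3^(3 + 1) + 3^3 + 2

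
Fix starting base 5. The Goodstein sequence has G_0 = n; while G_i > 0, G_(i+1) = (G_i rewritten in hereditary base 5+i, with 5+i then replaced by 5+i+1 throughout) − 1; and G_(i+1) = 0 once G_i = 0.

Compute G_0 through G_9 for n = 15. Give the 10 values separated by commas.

base 5: 15 = 3·5; at 6: 3·6 = 18; next = 17
base 6: 17 = 2·6 + 5; at 7: 2·7 + 5 = 19; next = 18
base 7: 18 = 2·7 + 4; at 8: 2·8 + 4 = 20; next = 19
base 8: 19 = 2·8 + 3; at 9: 2·9 + 3 = 21; next = 20
base 9: 20 = 2·9 + 2; at 10: 2·10 + 2 = 22; next = 21
base 10: 21 = 2·10 + 1; at 11: 2·11 + 1 = 23; next = 22
base 11: 22 = 2·11; at 12: 2·12 = 24; next = 23
base 12: 23 = 12 + 11; at 13: 13 + 11 = 24; next = 23
base 13: 23 = 13 + 10; at 14: 14 + 10 = 24; next = 23

15, 17, 18, 19, 20, 21, 22, 23, 23, 23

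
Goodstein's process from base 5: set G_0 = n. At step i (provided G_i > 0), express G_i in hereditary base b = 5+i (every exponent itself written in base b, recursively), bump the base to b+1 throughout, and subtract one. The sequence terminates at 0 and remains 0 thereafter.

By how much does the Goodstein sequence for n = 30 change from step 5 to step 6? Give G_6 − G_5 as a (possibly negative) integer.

step 0: 30 = 5^2 + 5; sub 6 for 5: 6^2 + 6; = 42; G_1 = 42−1 = 41
step 1: 41 = 6^2 + 5; sub 7 for 6: 7^2 + 5; = 54; G_2 = 54−1 = 53
step 2: 53 = 7^2 + 4; sub 8 for 7: 8^2 + 4; = 68; G_3 = 68−1 = 67
step 3: 67 = 8^2 + 3; sub 9 for 8: 9^2 + 3; = 84; G_4 = 84−1 = 83
step 4: 83 = 9^2 + 2; sub 10 for 9: 10^2 + 2; = 102; G_5 = 102−1 = 101
step 5: 101 = 10^2 + 1; sub 11 for 10: 11^2 + 1; = 122; G_6 = 122−1 = 121

20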